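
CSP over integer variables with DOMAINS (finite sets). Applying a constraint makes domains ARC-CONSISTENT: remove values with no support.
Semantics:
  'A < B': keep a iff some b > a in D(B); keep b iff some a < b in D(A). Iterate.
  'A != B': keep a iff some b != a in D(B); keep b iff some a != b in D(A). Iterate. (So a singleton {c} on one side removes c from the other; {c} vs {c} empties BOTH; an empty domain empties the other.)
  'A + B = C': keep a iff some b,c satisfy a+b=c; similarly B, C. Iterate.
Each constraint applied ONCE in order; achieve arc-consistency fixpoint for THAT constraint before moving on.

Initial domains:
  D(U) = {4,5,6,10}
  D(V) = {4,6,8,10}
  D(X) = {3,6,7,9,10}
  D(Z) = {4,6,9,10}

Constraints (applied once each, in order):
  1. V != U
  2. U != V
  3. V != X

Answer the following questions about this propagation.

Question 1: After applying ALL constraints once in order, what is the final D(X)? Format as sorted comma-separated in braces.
Answer: {3,6,7,9,10}

Derivation:
Constraint 1 (V != U) on D(V)={4,6,8,10} D(U)={4,5,6,10}: no change
Constraint 2 (U != V) on D(U)={4,5,6,10} D(V)={4,6,8,10}: no change
Constraint 3 (V != X) on D(V)={4,6,8,10} D(X)={3,6,7,9,10}: no change
So after all 3 constraints: D(X) = {3,6,7,9,10}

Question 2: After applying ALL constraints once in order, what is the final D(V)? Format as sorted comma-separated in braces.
Answer: {4,6,8,10}

Derivation:
Constraint 1 (V != U) on D(V)={4,6,8,10} D(U)={4,5,6,10}: no change
Constraint 2 (U != V) on D(U)={4,5,6,10} D(V)={4,6,8,10}: no change
Constraint 3 (V != X) on D(V)={4,6,8,10} D(X)={3,6,7,9,10}: no change
So after all 3 constraints: D(V) = {4,6,8,10}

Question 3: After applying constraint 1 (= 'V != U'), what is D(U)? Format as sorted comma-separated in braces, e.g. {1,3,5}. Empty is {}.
Constraint 1 (V != U) on D(V)={4,6,8,10} D(U)={4,5,6,10}: no change
So after constraint 1: D(U) = {4,5,6,10}

Answer: {4,5,6,10}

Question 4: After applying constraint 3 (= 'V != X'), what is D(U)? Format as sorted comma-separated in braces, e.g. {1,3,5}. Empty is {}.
Constraint 1 (V != U) on D(V)={4,6,8,10} D(U)={4,5,6,10}: no change
Constraint 2 (U != V) on D(U)={4,5,6,10} D(V)={4,6,8,10}: no change
Constraint 3 (V != X) on D(V)={4,6,8,10} D(X)={3,6,7,9,10}: no change
So after constraint 3: D(U) = {4,5,6,10}

Answer: {4,5,6,10}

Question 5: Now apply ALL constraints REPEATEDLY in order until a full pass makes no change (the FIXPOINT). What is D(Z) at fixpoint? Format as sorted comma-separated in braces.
pass 0 (initial): D(Z)={4,6,9,10}
pass 1: no change
Fixpoint after 1 passes: D(Z) = {4,6,9,10}

Answer: {4,6,9,10}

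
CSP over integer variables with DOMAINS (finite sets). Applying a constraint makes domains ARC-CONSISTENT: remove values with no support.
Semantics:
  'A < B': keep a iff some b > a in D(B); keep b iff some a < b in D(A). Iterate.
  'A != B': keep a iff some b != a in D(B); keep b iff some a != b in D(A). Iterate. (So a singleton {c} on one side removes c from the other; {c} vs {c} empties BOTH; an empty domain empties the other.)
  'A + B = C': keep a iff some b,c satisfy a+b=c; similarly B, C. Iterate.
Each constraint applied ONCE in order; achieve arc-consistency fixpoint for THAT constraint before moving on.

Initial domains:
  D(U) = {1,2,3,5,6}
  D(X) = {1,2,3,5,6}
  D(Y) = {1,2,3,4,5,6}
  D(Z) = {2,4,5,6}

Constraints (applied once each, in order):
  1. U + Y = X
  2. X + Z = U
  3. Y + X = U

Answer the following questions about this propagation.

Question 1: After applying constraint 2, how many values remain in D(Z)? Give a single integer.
Constraint 1 (U + Y = X) on D(U)={1,2,3,5,6} D(Y)={1,2,3,4,5,6} D(X)={1,2,3,5,6}: U {1,2,3,5,6}->{1,2,3,5}; Y {1,2,3,4,5,6}->{1,2,3,4,5}; X {1,2,3,5,6}->{2,3,5,6}
Constraint 2 (X + Z = U) on D(X)={2,3,5,6} D(Z)={2,4,5,6} D(U)={1,2,3,5}: X {2,3,5,6}->{3}; Z {2,4,5,6}->{2}; U {1,2,3,5}->{5}
So after constraint 2: D(Z)={2}, size = 1

Answer: 1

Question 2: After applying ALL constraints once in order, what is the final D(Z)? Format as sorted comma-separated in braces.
Constraint 1 (U + Y = X) on D(U)={1,2,3,5,6} D(Y)={1,2,3,4,5,6} D(X)={1,2,3,5,6}: U {1,2,3,5,6}->{1,2,3,5}; Y {1,2,3,4,5,6}->{1,2,3,4,5}; X {1,2,3,5,6}->{2,3,5,6}
Constraint 2 (X + Z = U) on D(X)={2,3,5,6} D(Z)={2,4,5,6} D(U)={1,2,3,5}: X {2,3,5,6}->{3}; Z {2,4,5,6}->{2}; U {1,2,3,5}->{5}
Constraint 3 (Y + X = U) on D(Y)={1,2,3,4,5} D(X)={3} D(U)={5}: Y {1,2,3,4,5}->{2}
So after all 3 constraints: D(Z) = {2}

Answer: {2}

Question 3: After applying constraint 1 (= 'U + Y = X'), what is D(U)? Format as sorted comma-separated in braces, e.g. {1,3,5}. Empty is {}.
Answer: {1,2,3,5}

Derivation:
Constraint 1 (U + Y = X) on D(U)={1,2,3,5,6} D(Y)={1,2,3,4,5,6} D(X)={1,2,3,5,6}: U {1,2,3,5,6}->{1,2,3,5}; Y {1,2,3,4,5,6}->{1,2,3,4,5}; X {1,2,3,5,6}->{2,3,5,6}
So after constraint 1: D(U) = {1,2,3,5}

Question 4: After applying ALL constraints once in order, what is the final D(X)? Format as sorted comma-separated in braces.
Answer: {3}

Derivation:
Constraint 1 (U + Y = X) on D(U)={1,2,3,5,6} D(Y)={1,2,3,4,5,6} D(X)={1,2,3,5,6}: U {1,2,3,5,6}->{1,2,3,5}; Y {1,2,3,4,5,6}->{1,2,3,4,5}; X {1,2,3,5,6}->{2,3,5,6}
Constraint 2 (X + Z = U) on D(X)={2,3,5,6} D(Z)={2,4,5,6} D(U)={1,2,3,5}: X {2,3,5,6}->{3}; Z {2,4,5,6}->{2}; U {1,2,3,5}->{5}
Constraint 3 (Y + X = U) on D(Y)={1,2,3,4,5} D(X)={3} D(U)={5}: Y {1,2,3,4,5}->{2}
So after all 3 constraints: D(X) = {3}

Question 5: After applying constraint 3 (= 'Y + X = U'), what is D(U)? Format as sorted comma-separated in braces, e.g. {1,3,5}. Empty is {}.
Constraint 1 (U + Y = X) on D(U)={1,2,3,5,6} D(Y)={1,2,3,4,5,6} D(X)={1,2,3,5,6}: U {1,2,3,5,6}->{1,2,3,5}; Y {1,2,3,4,5,6}->{1,2,3,4,5}; X {1,2,3,5,6}->{2,3,5,6}
Constraint 2 (X + Z = U) on D(X)={2,3,5,6} D(Z)={2,4,5,6} D(U)={1,2,3,5}: X {2,3,5,6}->{3}; Z {2,4,5,6}->{2}; U {1,2,3,5}->{5}
Constraint 3 (Y + X = U) on D(Y)={1,2,3,4,5} D(X)={3} D(U)={5}: Y {1,2,3,4,5}->{2}
So after constraint 3: D(U) = {5}

Answer: {5}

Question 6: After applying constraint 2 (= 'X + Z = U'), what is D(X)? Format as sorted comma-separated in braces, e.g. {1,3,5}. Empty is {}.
Answer: {3}

Derivation:
Constraint 1 (U + Y = X) on D(U)={1,2,3,5,6} D(Y)={1,2,3,4,5,6} D(X)={1,2,3,5,6}: U {1,2,3,5,6}->{1,2,3,5}; Y {1,2,3,4,5,6}->{1,2,3,4,5}; X {1,2,3,5,6}->{2,3,5,6}
Constraint 2 (X + Z = U) on D(X)={2,3,5,6} D(Z)={2,4,5,6} D(U)={1,2,3,5}: X {2,3,5,6}->{3}; Z {2,4,5,6}->{2}; U {1,2,3,5}->{5}
So after constraint 2: D(X) = {3}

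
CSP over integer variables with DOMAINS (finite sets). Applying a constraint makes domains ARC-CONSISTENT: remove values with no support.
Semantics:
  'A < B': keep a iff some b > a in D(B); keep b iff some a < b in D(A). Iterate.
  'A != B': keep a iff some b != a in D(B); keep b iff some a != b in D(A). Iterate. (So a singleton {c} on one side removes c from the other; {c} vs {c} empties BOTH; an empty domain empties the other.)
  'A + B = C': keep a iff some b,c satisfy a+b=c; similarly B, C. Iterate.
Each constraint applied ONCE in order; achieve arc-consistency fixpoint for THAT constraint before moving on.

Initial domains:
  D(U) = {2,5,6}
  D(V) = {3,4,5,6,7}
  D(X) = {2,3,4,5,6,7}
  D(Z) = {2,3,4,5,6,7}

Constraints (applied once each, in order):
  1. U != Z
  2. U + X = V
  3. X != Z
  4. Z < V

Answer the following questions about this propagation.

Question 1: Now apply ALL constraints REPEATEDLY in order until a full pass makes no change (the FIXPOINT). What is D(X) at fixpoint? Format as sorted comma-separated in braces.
pass 0 (initial): D(X)={2,3,4,5,6,7}
pass 1: U {2,5,6}->{2,5}; V {3,4,5,6,7}->{4,5,6,7}; X {2,3,4,5,6,7}->{2,3,4,5}; Z {2,3,4,5,6,7}->{2,3,4,5,6}
pass 2: no change
Fixpoint after 2 passes: D(X) = {2,3,4,5}

Answer: {2,3,4,5}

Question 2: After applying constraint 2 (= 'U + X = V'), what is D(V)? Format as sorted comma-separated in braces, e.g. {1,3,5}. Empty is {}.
Answer: {4,5,6,7}

Derivation:
Constraint 1 (U != Z) on D(U)={2,5,6} D(Z)={2,3,4,5,6,7}: no change
Constraint 2 (U + X = V) on D(U)={2,5,6} D(X)={2,3,4,5,6,7} D(V)={3,4,5,6,7}: U {2,5,6}->{2,5}; X {2,3,4,5,6,7}->{2,3,4,5}; V {3,4,5,6,7}->{4,5,6,7}
So after constraint 2: D(V) = {4,5,6,7}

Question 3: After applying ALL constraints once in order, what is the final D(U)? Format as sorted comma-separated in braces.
Constraint 1 (U != Z) on D(U)={2,5,6} D(Z)={2,3,4,5,6,7}: no change
Constraint 2 (U + X = V) on D(U)={2,5,6} D(X)={2,3,4,5,6,7} D(V)={3,4,5,6,7}: U {2,5,6}->{2,5}; X {2,3,4,5,6,7}->{2,3,4,5}; V {3,4,5,6,7}->{4,5,6,7}
Constraint 3 (X != Z) on D(X)={2,3,4,5} D(Z)={2,3,4,5,6,7}: no change
Constraint 4 (Z < V) on D(Z)={2,3,4,5,6,7} D(V)={4,5,6,7}: Z {2,3,4,5,6,7}->{2,3,4,5,6}
So after all 4 constraints: D(U) = {2,5}

Answer: {2,5}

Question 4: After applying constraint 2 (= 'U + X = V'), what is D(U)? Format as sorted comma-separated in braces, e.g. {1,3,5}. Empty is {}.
Answer: {2,5}

Derivation:
Constraint 1 (U != Z) on D(U)={2,5,6} D(Z)={2,3,4,5,6,7}: no change
Constraint 2 (U + X = V) on D(U)={2,5,6} D(X)={2,3,4,5,6,7} D(V)={3,4,5,6,7}: U {2,5,6}->{2,5}; X {2,3,4,5,6,7}->{2,3,4,5}; V {3,4,5,6,7}->{4,5,6,7}
So after constraint 2: D(U) = {2,5}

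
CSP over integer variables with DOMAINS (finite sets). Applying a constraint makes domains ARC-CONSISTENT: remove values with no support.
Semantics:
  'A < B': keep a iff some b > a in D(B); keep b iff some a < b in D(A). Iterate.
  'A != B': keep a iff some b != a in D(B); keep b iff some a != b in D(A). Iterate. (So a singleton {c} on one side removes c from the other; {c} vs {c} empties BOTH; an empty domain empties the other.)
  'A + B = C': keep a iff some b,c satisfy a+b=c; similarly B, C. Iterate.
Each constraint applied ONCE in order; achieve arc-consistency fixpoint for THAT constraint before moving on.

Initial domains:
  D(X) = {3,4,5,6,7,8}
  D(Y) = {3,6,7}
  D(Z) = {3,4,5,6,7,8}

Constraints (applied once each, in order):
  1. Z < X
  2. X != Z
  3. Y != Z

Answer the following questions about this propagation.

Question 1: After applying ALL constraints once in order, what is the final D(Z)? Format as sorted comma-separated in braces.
Constraint 1 (Z < X) on D(Z)={3,4,5,6,7,8} D(X)={3,4,5,6,7,8}: Z {3,4,5,6,7,8}->{3,4,5,6,7}; X {3,4,5,6,7,8}->{4,5,6,7,8}
Constraint 2 (X != Z) on D(X)={4,5,6,7,8} D(Z)={3,4,5,6,7}: no change
Constraint 3 (Y != Z) on D(Y)={3,6,7} D(Z)={3,4,5,6,7}: no change
So after all 3 constraints: D(Z) = {3,4,5,6,7}

Answer: {3,4,5,6,7}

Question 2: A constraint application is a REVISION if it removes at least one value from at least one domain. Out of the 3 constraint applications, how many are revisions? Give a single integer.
Answer: 1

Derivation:
Constraint 1 (Z < X) on D(Z)={3,4,5,6,7,8} D(X)={3,4,5,6,7,8}: Z {3,4,5,6,7,8}->{3,4,5,6,7}; X {3,4,5,6,7,8}->{4,5,6,7,8} => REVISION
Constraint 2 (X != Z) on D(X)={4,5,6,7,8} D(Z)={3,4,5,6,7}: no change => not a revision
Constraint 3 (Y != Z) on D(Y)={3,6,7} D(Z)={3,4,5,6,7}: no change => not a revision
Total revisions = 1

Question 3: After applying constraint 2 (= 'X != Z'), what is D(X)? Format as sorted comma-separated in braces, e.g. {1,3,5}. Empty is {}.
Constraint 1 (Z < X) on D(Z)={3,4,5,6,7,8} D(X)={3,4,5,6,7,8}: Z {3,4,5,6,7,8}->{3,4,5,6,7}; X {3,4,5,6,7,8}->{4,5,6,7,8}
Constraint 2 (X != Z) on D(X)={4,5,6,7,8} D(Z)={3,4,5,6,7}: no change
So after constraint 2: D(X) = {4,5,6,7,8}

Answer: {4,5,6,7,8}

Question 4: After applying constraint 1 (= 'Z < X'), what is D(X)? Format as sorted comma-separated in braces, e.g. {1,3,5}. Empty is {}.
Answer: {4,5,6,7,8}

Derivation:
Constraint 1 (Z < X) on D(Z)={3,4,5,6,7,8} D(X)={3,4,5,6,7,8}: Z {3,4,5,6,7,8}->{3,4,5,6,7}; X {3,4,5,6,7,8}->{4,5,6,7,8}
So after constraint 1: D(X) = {4,5,6,7,8}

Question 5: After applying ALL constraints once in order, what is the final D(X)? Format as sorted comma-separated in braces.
Answer: {4,5,6,7,8}

Derivation:
Constraint 1 (Z < X) on D(Z)={3,4,5,6,7,8} D(X)={3,4,5,6,7,8}: Z {3,4,5,6,7,8}->{3,4,5,6,7}; X {3,4,5,6,7,8}->{4,5,6,7,8}
Constraint 2 (X != Z) on D(X)={4,5,6,7,8} D(Z)={3,4,5,6,7}: no change
Constraint 3 (Y != Z) on D(Y)={3,6,7} D(Z)={3,4,5,6,7}: no change
So after all 3 constraints: D(X) = {4,5,6,7,8}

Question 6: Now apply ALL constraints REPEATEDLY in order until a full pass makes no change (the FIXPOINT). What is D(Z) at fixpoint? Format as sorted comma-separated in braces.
Answer: {3,4,5,6,7}

Derivation:
pass 0 (initial): D(Z)={3,4,5,6,7,8}
pass 1: X {3,4,5,6,7,8}->{4,5,6,7,8}; Z {3,4,5,6,7,8}->{3,4,5,6,7}
pass 2: no change
Fixpoint after 2 passes: D(Z) = {3,4,5,6,7}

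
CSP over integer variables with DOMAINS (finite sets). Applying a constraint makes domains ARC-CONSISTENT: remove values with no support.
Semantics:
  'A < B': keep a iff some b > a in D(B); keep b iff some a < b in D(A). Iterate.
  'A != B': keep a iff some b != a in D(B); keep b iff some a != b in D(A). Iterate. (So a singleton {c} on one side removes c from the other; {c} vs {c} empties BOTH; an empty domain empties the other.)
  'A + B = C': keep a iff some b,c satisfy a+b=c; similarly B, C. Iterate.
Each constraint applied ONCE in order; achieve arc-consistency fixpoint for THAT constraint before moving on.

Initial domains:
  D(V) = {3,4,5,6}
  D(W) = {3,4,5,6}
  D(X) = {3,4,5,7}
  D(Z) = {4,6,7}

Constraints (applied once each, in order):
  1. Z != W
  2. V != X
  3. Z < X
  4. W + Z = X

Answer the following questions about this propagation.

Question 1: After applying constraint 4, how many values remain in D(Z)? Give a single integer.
Answer: 1

Derivation:
Constraint 1 (Z != W) on D(Z)={4,6,7} D(W)={3,4,5,6}: no change
Constraint 2 (V != X) on D(V)={3,4,5,6} D(X)={3,4,5,7}: no change
Constraint 3 (Z < X) on D(Z)={4,6,7} D(X)={3,4,5,7}: Z {4,6,7}->{4,6}; X {3,4,5,7}->{5,7}
Constraint 4 (W + Z = X) on D(W)={3,4,5,6} D(Z)={4,6} D(X)={5,7}: W {3,4,5,6}->{3}; Z {4,6}->{4}; X {5,7}->{7}
So after constraint 4: D(Z)={4}, size = 1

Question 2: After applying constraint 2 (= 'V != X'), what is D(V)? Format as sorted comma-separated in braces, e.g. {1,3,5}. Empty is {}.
Answer: {3,4,5,6}

Derivation:
Constraint 1 (Z != W) on D(Z)={4,6,7} D(W)={3,4,5,6}: no change
Constraint 2 (V != X) on D(V)={3,4,5,6} D(X)={3,4,5,7}: no change
So after constraint 2: D(V) = {3,4,5,6}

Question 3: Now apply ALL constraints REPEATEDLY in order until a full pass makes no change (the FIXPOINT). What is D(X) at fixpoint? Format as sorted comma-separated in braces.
pass 0 (initial): D(X)={3,4,5,7}
pass 1: W {3,4,5,6}->{3}; X {3,4,5,7}->{7}; Z {4,6,7}->{4}
pass 2: no change
Fixpoint after 2 passes: D(X) = {7}

Answer: {7}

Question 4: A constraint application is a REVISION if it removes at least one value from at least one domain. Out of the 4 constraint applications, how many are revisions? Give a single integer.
Answer: 2

Derivation:
Constraint 1 (Z != W) on D(Z)={4,6,7} D(W)={3,4,5,6}: no change => not a revision
Constraint 2 (V != X) on D(V)={3,4,5,6} D(X)={3,4,5,7}: no change => not a revision
Constraint 3 (Z < X) on D(Z)={4,6,7} D(X)={3,4,5,7}: Z {4,6,7}->{4,6}; X {3,4,5,7}->{5,7} => REVISION
Constraint 4 (W + Z = X) on D(W)={3,4,5,6} D(Z)={4,6} D(X)={5,7}: W {3,4,5,6}->{3}; Z {4,6}->{4}; X {5,7}->{7} => REVISION
Total revisions = 2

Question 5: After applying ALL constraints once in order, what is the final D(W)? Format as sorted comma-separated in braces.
Answer: {3}

Derivation:
Constraint 1 (Z != W) on D(Z)={4,6,7} D(W)={3,4,5,6}: no change
Constraint 2 (V != X) on D(V)={3,4,5,6} D(X)={3,4,5,7}: no change
Constraint 3 (Z < X) on D(Z)={4,6,7} D(X)={3,4,5,7}: Z {4,6,7}->{4,6}; X {3,4,5,7}->{5,7}
Constraint 4 (W + Z = X) on D(W)={3,4,5,6} D(Z)={4,6} D(X)={5,7}: W {3,4,5,6}->{3}; Z {4,6}->{4}; X {5,7}->{7}
So after all 4 constraints: D(W) = {3}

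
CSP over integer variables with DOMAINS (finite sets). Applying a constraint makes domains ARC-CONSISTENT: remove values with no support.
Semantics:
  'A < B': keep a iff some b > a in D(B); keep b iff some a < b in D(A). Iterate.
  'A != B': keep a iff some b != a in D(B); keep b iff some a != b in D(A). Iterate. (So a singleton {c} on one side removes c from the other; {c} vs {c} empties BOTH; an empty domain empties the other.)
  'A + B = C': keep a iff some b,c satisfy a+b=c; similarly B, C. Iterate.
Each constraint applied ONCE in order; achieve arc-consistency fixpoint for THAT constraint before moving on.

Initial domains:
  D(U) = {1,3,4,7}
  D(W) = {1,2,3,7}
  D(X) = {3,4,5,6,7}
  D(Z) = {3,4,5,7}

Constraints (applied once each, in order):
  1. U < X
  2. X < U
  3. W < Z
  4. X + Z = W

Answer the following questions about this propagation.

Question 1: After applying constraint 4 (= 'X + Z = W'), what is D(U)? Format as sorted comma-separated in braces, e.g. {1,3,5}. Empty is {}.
Constraint 1 (U < X) on D(U)={1,3,4,7} D(X)={3,4,5,6,7}: U {1,3,4,7}->{1,3,4}
Constraint 2 (X < U) on D(X)={3,4,5,6,7} D(U)={1,3,4}: X {3,4,5,6,7}->{3}; U {1,3,4}->{4}
Constraint 3 (W < Z) on D(W)={1,2,3,7} D(Z)={3,4,5,7}: W {1,2,3,7}->{1,2,3}
Constraint 4 (X + Z = W) on D(X)={3} D(Z)={3,4,5,7} D(W)={1,2,3}: X {3}->{}; Z {3,4,5,7}->{}; W {1,2,3}->{}
So after constraint 4: D(U) = {4}

Answer: {4}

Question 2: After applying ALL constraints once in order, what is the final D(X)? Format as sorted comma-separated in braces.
Answer: {}

Derivation:
Constraint 1 (U < X) on D(U)={1,3,4,7} D(X)={3,4,5,6,7}: U {1,3,4,7}->{1,3,4}
Constraint 2 (X < U) on D(X)={3,4,5,6,7} D(U)={1,3,4}: X {3,4,5,6,7}->{3}; U {1,3,4}->{4}
Constraint 3 (W < Z) on D(W)={1,2,3,7} D(Z)={3,4,5,7}: W {1,2,3,7}->{1,2,3}
Constraint 4 (X + Z = W) on D(X)={3} D(Z)={3,4,5,7} D(W)={1,2,3}: X {3}->{}; Z {3,4,5,7}->{}; W {1,2,3}->{}
So after all 4 constraints: D(X) = {}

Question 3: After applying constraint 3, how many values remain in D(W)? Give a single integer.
Answer: 3

Derivation:
Constraint 1 (U < X) on D(U)={1,3,4,7} D(X)={3,4,5,6,7}: U {1,3,4,7}->{1,3,4}
Constraint 2 (X < U) on D(X)={3,4,5,6,7} D(U)={1,3,4}: X {3,4,5,6,7}->{3}; U {1,3,4}->{4}
Constraint 3 (W < Z) on D(W)={1,2,3,7} D(Z)={3,4,5,7}: W {1,2,3,7}->{1,2,3}
So after constraint 3: D(W)={1,2,3}, size = 3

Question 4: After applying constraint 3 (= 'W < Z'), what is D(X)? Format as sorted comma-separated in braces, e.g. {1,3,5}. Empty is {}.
Constraint 1 (U < X) on D(U)={1,3,4,7} D(X)={3,4,5,6,7}: U {1,3,4,7}->{1,3,4}
Constraint 2 (X < U) on D(X)={3,4,5,6,7} D(U)={1,3,4}: X {3,4,5,6,7}->{3}; U {1,3,4}->{4}
Constraint 3 (W < Z) on D(W)={1,2,3,7} D(Z)={3,4,5,7}: W {1,2,3,7}->{1,2,3}
So after constraint 3: D(X) = {3}

Answer: {3}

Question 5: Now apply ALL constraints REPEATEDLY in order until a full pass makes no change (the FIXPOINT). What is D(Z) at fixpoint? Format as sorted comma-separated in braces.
Answer: {}

Derivation:
pass 0 (initial): D(Z)={3,4,5,7}
pass 1: U {1,3,4,7}->{4}; W {1,2,3,7}->{}; X {3,4,5,6,7}->{}; Z {3,4,5,7}->{}
pass 2: U {4}->{}
pass 3: no change
Fixpoint after 3 passes: D(Z) = {}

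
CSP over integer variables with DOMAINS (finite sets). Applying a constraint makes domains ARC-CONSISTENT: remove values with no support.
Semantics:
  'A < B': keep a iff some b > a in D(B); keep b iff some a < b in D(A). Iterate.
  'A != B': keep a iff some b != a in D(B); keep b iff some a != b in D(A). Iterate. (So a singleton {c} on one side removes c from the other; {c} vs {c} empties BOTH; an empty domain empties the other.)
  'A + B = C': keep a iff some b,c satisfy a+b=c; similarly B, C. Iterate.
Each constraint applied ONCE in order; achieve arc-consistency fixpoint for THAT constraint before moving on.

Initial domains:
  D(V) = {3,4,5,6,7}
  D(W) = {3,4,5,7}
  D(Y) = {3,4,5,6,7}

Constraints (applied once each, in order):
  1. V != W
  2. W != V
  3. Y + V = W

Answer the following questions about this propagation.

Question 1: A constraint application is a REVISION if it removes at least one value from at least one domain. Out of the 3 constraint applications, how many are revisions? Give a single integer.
Constraint 1 (V != W) on D(V)={3,4,5,6,7} D(W)={3,4,5,7}: no change => not a revision
Constraint 2 (W != V) on D(W)={3,4,5,7} D(V)={3,4,5,6,7}: no change => not a revision
Constraint 3 (Y + V = W) on D(Y)={3,4,5,6,7} D(V)={3,4,5,6,7} D(W)={3,4,5,7}: Y {3,4,5,6,7}->{3,4}; V {3,4,5,6,7}->{3,4}; W {3,4,5,7}->{7} => REVISION
Total revisions = 1

Answer: 1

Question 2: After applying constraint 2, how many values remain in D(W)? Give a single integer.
Constraint 1 (V != W) on D(V)={3,4,5,6,7} D(W)={3,4,5,7}: no change
Constraint 2 (W != V) on D(W)={3,4,5,7} D(V)={3,4,5,6,7}: no change
So after constraint 2: D(W)={3,4,5,7}, size = 4

Answer: 4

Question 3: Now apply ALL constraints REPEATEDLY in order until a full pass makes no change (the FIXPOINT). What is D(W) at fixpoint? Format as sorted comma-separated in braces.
Answer: {7}

Derivation:
pass 0 (initial): D(W)={3,4,5,7}
pass 1: V {3,4,5,6,7}->{3,4}; W {3,4,5,7}->{7}; Y {3,4,5,6,7}->{3,4}
pass 2: no change
Fixpoint after 2 passes: D(W) = {7}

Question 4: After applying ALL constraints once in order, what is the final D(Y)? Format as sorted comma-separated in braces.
Constraint 1 (V != W) on D(V)={3,4,5,6,7} D(W)={3,4,5,7}: no change
Constraint 2 (W != V) on D(W)={3,4,5,7} D(V)={3,4,5,6,7}: no change
Constraint 3 (Y + V = W) on D(Y)={3,4,5,6,7} D(V)={3,4,5,6,7} D(W)={3,4,5,7}: Y {3,4,5,6,7}->{3,4}; V {3,4,5,6,7}->{3,4}; W {3,4,5,7}->{7}
So after all 3 constraints: D(Y) = {3,4}

Answer: {3,4}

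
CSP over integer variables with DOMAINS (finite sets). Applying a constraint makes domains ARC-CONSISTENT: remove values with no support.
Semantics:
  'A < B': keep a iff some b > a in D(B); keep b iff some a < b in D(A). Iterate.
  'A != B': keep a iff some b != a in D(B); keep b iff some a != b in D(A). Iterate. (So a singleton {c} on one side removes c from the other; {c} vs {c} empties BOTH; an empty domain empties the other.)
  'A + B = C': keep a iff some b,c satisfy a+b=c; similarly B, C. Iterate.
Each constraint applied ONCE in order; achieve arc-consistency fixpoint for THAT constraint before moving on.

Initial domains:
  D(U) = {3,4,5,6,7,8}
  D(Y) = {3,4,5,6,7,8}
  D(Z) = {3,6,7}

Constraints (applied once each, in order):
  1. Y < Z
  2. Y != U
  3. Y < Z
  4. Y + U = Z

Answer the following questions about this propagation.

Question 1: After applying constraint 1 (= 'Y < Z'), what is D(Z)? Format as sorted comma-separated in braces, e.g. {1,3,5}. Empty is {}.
Answer: {6,7}

Derivation:
Constraint 1 (Y < Z) on D(Y)={3,4,5,6,7,8} D(Z)={3,6,7}: Y {3,4,5,6,7,8}->{3,4,5,6}; Z {3,6,7}->{6,7}
So after constraint 1: D(Z) = {6,7}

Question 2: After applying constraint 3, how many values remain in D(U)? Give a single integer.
Constraint 1 (Y < Z) on D(Y)={3,4,5,6,7,8} D(Z)={3,6,7}: Y {3,4,5,6,7,8}->{3,4,5,6}; Z {3,6,7}->{6,7}
Constraint 2 (Y != U) on D(Y)={3,4,5,6} D(U)={3,4,5,6,7,8}: no change
Constraint 3 (Y < Z) on D(Y)={3,4,5,6} D(Z)={6,7}: no change
So after constraint 3: D(U)={3,4,5,6,7,8}, size = 6

Answer: 6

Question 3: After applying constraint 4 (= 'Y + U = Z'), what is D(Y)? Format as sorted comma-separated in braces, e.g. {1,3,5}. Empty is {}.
Answer: {3,4}

Derivation:
Constraint 1 (Y < Z) on D(Y)={3,4,5,6,7,8} D(Z)={3,6,7}: Y {3,4,5,6,7,8}->{3,4,5,6}; Z {3,6,7}->{6,7}
Constraint 2 (Y != U) on D(Y)={3,4,5,6} D(U)={3,4,5,6,7,8}: no change
Constraint 3 (Y < Z) on D(Y)={3,4,5,6} D(Z)={6,7}: no change
Constraint 4 (Y + U = Z) on D(Y)={3,4,5,6} D(U)={3,4,5,6,7,8} D(Z)={6,7}: Y {3,4,5,6}->{3,4}; U {3,4,5,6,7,8}->{3,4}
So after constraint 4: D(Y) = {3,4}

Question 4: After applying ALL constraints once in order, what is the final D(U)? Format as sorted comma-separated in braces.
Answer: {3,4}

Derivation:
Constraint 1 (Y < Z) on D(Y)={3,4,5,6,7,8} D(Z)={3,6,7}: Y {3,4,5,6,7,8}->{3,4,5,6}; Z {3,6,7}->{6,7}
Constraint 2 (Y != U) on D(Y)={3,4,5,6} D(U)={3,4,5,6,7,8}: no change
Constraint 3 (Y < Z) on D(Y)={3,4,5,6} D(Z)={6,7}: no change
Constraint 4 (Y + U = Z) on D(Y)={3,4,5,6} D(U)={3,4,5,6,7,8} D(Z)={6,7}: Y {3,4,5,6}->{3,4}; U {3,4,5,6,7,8}->{3,4}
So after all 4 constraints: D(U) = {3,4}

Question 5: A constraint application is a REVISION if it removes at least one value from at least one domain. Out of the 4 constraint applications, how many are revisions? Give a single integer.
Answer: 2

Derivation:
Constraint 1 (Y < Z) on D(Y)={3,4,5,6,7,8} D(Z)={3,6,7}: Y {3,4,5,6,7,8}->{3,4,5,6}; Z {3,6,7}->{6,7} => REVISION
Constraint 2 (Y != U) on D(Y)={3,4,5,6} D(U)={3,4,5,6,7,8}: no change => not a revision
Constraint 3 (Y < Z) on D(Y)={3,4,5,6} D(Z)={6,7}: no change => not a revision
Constraint 4 (Y + U = Z) on D(Y)={3,4,5,6} D(U)={3,4,5,6,7,8} D(Z)={6,7}: Y {3,4,5,6}->{3,4}; U {3,4,5,6,7,8}->{3,4} => REVISION
Total revisions = 2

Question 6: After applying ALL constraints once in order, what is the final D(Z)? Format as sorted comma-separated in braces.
Constraint 1 (Y < Z) on D(Y)={3,4,5,6,7,8} D(Z)={3,6,7}: Y {3,4,5,6,7,8}->{3,4,5,6}; Z {3,6,7}->{6,7}
Constraint 2 (Y != U) on D(Y)={3,4,5,6} D(U)={3,4,5,6,7,8}: no change
Constraint 3 (Y < Z) on D(Y)={3,4,5,6} D(Z)={6,7}: no change
Constraint 4 (Y + U = Z) on D(Y)={3,4,5,6} D(U)={3,4,5,6,7,8} D(Z)={6,7}: Y {3,4,5,6}->{3,4}; U {3,4,5,6,7,8}->{3,4}
So after all 4 constraints: D(Z) = {6,7}

Answer: {6,7}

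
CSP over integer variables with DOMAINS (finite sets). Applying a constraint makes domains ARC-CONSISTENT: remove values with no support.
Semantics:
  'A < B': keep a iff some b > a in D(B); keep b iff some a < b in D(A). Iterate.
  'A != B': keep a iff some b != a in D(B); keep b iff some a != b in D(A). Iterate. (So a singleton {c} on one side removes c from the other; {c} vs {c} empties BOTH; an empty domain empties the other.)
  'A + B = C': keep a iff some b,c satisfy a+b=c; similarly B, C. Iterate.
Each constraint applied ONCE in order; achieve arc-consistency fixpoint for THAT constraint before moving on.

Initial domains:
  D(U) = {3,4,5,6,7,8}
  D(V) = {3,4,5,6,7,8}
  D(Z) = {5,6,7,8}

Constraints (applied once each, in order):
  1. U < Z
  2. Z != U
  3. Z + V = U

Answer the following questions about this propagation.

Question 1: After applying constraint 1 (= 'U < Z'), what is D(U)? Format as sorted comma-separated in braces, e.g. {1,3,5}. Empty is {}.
Answer: {3,4,5,6,7}

Derivation:
Constraint 1 (U < Z) on D(U)={3,4,5,6,7,8} D(Z)={5,6,7,8}: U {3,4,5,6,7,8}->{3,4,5,6,7}
So after constraint 1: D(U) = {3,4,5,6,7}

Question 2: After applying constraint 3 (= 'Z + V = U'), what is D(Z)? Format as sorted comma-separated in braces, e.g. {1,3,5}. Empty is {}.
Constraint 1 (U < Z) on D(U)={3,4,5,6,7,8} D(Z)={5,6,7,8}: U {3,4,5,6,7,8}->{3,4,5,6,7}
Constraint 2 (Z != U) on D(Z)={5,6,7,8} D(U)={3,4,5,6,7}: no change
Constraint 3 (Z + V = U) on D(Z)={5,6,7,8} D(V)={3,4,5,6,7,8} D(U)={3,4,5,6,7}: Z {5,6,7,8}->{}; V {3,4,5,6,7,8}->{}; U {3,4,5,6,7}->{}
So after constraint 3: D(Z) = {}

Answer: {}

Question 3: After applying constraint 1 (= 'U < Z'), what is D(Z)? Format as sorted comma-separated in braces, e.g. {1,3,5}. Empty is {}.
Answer: {5,6,7,8}

Derivation:
Constraint 1 (U < Z) on D(U)={3,4,5,6,7,8} D(Z)={5,6,7,8}: U {3,4,5,6,7,8}->{3,4,5,6,7}
So after constraint 1: D(Z) = {5,6,7,8}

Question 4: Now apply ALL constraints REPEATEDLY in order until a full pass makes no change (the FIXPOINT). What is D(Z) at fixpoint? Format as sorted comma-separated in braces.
Answer: {}

Derivation:
pass 0 (initial): D(Z)={5,6,7,8}
pass 1: U {3,4,5,6,7,8}->{}; V {3,4,5,6,7,8}->{}; Z {5,6,7,8}->{}
pass 2: no change
Fixpoint after 2 passes: D(Z) = {}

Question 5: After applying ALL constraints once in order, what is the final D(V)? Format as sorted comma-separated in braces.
Constraint 1 (U < Z) on D(U)={3,4,5,6,7,8} D(Z)={5,6,7,8}: U {3,4,5,6,7,8}->{3,4,5,6,7}
Constraint 2 (Z != U) on D(Z)={5,6,7,8} D(U)={3,4,5,6,7}: no change
Constraint 3 (Z + V = U) on D(Z)={5,6,7,8} D(V)={3,4,5,6,7,8} D(U)={3,4,5,6,7}: Z {5,6,7,8}->{}; V {3,4,5,6,7,8}->{}; U {3,4,5,6,7}->{}
So after all 3 constraints: D(V) = {}

Answer: {}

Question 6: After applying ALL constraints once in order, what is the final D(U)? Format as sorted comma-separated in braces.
Constraint 1 (U < Z) on D(U)={3,4,5,6,7,8} D(Z)={5,6,7,8}: U {3,4,5,6,7,8}->{3,4,5,6,7}
Constraint 2 (Z != U) on D(Z)={5,6,7,8} D(U)={3,4,5,6,7}: no change
Constraint 3 (Z + V = U) on D(Z)={5,6,7,8} D(V)={3,4,5,6,7,8} D(U)={3,4,5,6,7}: Z {5,6,7,8}->{}; V {3,4,5,6,7,8}->{}; U {3,4,5,6,7}->{}
So after all 3 constraints: D(U) = {}

Answer: {}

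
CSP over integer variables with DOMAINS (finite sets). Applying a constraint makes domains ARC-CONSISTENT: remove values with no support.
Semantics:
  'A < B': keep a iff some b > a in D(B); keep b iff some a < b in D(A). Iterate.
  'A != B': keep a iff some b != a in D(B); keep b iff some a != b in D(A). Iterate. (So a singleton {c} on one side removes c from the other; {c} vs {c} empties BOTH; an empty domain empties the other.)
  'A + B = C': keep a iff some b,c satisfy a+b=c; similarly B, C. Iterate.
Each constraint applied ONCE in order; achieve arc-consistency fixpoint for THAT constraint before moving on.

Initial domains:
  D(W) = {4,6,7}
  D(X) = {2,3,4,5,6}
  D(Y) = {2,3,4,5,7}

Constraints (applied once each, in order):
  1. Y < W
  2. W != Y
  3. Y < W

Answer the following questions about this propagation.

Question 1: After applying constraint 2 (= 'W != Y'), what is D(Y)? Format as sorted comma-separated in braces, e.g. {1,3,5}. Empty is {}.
Answer: {2,3,4,5}

Derivation:
Constraint 1 (Y < W) on D(Y)={2,3,4,5,7} D(W)={4,6,7}: Y {2,3,4,5,7}->{2,3,4,5}
Constraint 2 (W != Y) on D(W)={4,6,7} D(Y)={2,3,4,5}: no change
So after constraint 2: D(Y) = {2,3,4,5}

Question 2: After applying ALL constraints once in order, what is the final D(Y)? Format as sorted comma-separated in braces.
Answer: {2,3,4,5}

Derivation:
Constraint 1 (Y < W) on D(Y)={2,3,4,5,7} D(W)={4,6,7}: Y {2,3,4,5,7}->{2,3,4,5}
Constraint 2 (W != Y) on D(W)={4,6,7} D(Y)={2,3,4,5}: no change
Constraint 3 (Y < W) on D(Y)={2,3,4,5} D(W)={4,6,7}: no change
So after all 3 constraints: D(Y) = {2,3,4,5}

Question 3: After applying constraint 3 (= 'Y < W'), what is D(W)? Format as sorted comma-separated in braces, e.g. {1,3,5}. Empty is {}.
Constraint 1 (Y < W) on D(Y)={2,3,4,5,7} D(W)={4,6,7}: Y {2,3,4,5,7}->{2,3,4,5}
Constraint 2 (W != Y) on D(W)={4,6,7} D(Y)={2,3,4,5}: no change
Constraint 3 (Y < W) on D(Y)={2,3,4,5} D(W)={4,6,7}: no change
So after constraint 3: D(W) = {4,6,7}

Answer: {4,6,7}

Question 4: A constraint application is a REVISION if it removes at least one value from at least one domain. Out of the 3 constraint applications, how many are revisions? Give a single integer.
Answer: 1

Derivation:
Constraint 1 (Y < W) on D(Y)={2,3,4,5,7} D(W)={4,6,7}: Y {2,3,4,5,7}->{2,3,4,5} => REVISION
Constraint 2 (W != Y) on D(W)={4,6,7} D(Y)={2,3,4,5}: no change => not a revision
Constraint 3 (Y < W) on D(Y)={2,3,4,5} D(W)={4,6,7}: no change => not a revision
Total revisions = 1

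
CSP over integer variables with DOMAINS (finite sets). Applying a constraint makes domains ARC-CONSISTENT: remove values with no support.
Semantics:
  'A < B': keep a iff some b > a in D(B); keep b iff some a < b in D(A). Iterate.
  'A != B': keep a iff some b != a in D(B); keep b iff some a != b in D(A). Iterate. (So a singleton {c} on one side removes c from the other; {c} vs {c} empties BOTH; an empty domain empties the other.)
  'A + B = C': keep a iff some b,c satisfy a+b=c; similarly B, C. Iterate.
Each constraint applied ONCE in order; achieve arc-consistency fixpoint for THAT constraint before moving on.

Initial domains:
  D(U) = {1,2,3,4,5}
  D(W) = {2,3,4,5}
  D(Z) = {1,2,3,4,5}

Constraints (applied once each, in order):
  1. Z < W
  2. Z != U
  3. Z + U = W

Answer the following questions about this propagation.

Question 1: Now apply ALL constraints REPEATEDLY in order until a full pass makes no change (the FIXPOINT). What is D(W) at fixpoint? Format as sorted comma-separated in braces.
pass 0 (initial): D(W)={2,3,4,5}
pass 1: U {1,2,3,4,5}->{1,2,3,4}; Z {1,2,3,4,5}->{1,2,3,4}
pass 2: no change
Fixpoint after 2 passes: D(W) = {2,3,4,5}

Answer: {2,3,4,5}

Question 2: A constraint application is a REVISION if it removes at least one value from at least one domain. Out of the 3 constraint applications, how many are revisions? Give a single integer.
Constraint 1 (Z < W) on D(Z)={1,2,3,4,5} D(W)={2,3,4,5}: Z {1,2,3,4,5}->{1,2,3,4} => REVISION
Constraint 2 (Z != U) on D(Z)={1,2,3,4} D(U)={1,2,3,4,5}: no change => not a revision
Constraint 3 (Z + U = W) on D(Z)={1,2,3,4} D(U)={1,2,3,4,5} D(W)={2,3,4,5}: U {1,2,3,4,5}->{1,2,3,4} => REVISION
Total revisions = 2

Answer: 2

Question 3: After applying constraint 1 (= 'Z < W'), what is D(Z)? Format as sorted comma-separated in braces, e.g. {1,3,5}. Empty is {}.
Answer: {1,2,3,4}

Derivation:
Constraint 1 (Z < W) on D(Z)={1,2,3,4,5} D(W)={2,3,4,5}: Z {1,2,3,4,5}->{1,2,3,4}
So after constraint 1: D(Z) = {1,2,3,4}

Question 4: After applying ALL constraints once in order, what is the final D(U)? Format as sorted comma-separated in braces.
Constraint 1 (Z < W) on D(Z)={1,2,3,4,5} D(W)={2,3,4,5}: Z {1,2,3,4,5}->{1,2,3,4}
Constraint 2 (Z != U) on D(Z)={1,2,3,4} D(U)={1,2,3,4,5}: no change
Constraint 3 (Z + U = W) on D(Z)={1,2,3,4} D(U)={1,2,3,4,5} D(W)={2,3,4,5}: U {1,2,3,4,5}->{1,2,3,4}
So after all 3 constraints: D(U) = {1,2,3,4}

Answer: {1,2,3,4}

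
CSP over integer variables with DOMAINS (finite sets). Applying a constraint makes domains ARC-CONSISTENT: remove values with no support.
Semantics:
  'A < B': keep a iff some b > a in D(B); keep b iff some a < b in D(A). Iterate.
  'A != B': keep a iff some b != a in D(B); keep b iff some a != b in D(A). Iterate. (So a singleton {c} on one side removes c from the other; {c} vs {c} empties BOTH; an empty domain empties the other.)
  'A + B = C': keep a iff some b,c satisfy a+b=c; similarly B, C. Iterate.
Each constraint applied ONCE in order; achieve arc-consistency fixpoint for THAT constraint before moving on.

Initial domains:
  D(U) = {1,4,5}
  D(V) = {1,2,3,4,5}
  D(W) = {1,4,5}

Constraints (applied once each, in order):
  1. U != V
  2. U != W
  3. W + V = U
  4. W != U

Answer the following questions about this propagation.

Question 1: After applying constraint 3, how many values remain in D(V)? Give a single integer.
Constraint 1 (U != V) on D(U)={1,4,5} D(V)={1,2,3,4,5}: no change
Constraint 2 (U != W) on D(U)={1,4,5} D(W)={1,4,5}: no change
Constraint 3 (W + V = U) on D(W)={1,4,5} D(V)={1,2,3,4,5} D(U)={1,4,5}: W {1,4,5}->{1,4}; V {1,2,3,4,5}->{1,3,4}; U {1,4,5}->{4,5}
So after constraint 3: D(V)={1,3,4}, size = 3

Answer: 3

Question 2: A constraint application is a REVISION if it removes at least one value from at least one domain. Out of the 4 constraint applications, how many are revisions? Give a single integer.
Answer: 1

Derivation:
Constraint 1 (U != V) on D(U)={1,4,5} D(V)={1,2,3,4,5}: no change => not a revision
Constraint 2 (U != W) on D(U)={1,4,5} D(W)={1,4,5}: no change => not a revision
Constraint 3 (W + V = U) on D(W)={1,4,5} D(V)={1,2,3,4,5} D(U)={1,4,5}: W {1,4,5}->{1,4}; V {1,2,3,4,5}->{1,3,4}; U {1,4,5}->{4,5} => REVISION
Constraint 4 (W != U) on D(W)={1,4} D(U)={4,5}: no change => not a revision
Total revisions = 1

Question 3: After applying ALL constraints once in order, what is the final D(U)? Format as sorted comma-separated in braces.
Answer: {4,5}

Derivation:
Constraint 1 (U != V) on D(U)={1,4,5} D(V)={1,2,3,4,5}: no change
Constraint 2 (U != W) on D(U)={1,4,5} D(W)={1,4,5}: no change
Constraint 3 (W + V = U) on D(W)={1,4,5} D(V)={1,2,3,4,5} D(U)={1,4,5}: W {1,4,5}->{1,4}; V {1,2,3,4,5}->{1,3,4}; U {1,4,5}->{4,5}
Constraint 4 (W != U) on D(W)={1,4} D(U)={4,5}: no change
So after all 4 constraints: D(U) = {4,5}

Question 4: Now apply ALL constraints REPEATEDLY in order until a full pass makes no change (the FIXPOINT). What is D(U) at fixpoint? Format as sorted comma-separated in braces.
Answer: {4,5}

Derivation:
pass 0 (initial): D(U)={1,4,5}
pass 1: U {1,4,5}->{4,5}; V {1,2,3,4,5}->{1,3,4}; W {1,4,5}->{1,4}
pass 2: no change
Fixpoint after 2 passes: D(U) = {4,5}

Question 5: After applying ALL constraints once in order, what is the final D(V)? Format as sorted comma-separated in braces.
Answer: {1,3,4}

Derivation:
Constraint 1 (U != V) on D(U)={1,4,5} D(V)={1,2,3,4,5}: no change
Constraint 2 (U != W) on D(U)={1,4,5} D(W)={1,4,5}: no change
Constraint 3 (W + V = U) on D(W)={1,4,5} D(V)={1,2,3,4,5} D(U)={1,4,5}: W {1,4,5}->{1,4}; V {1,2,3,4,5}->{1,3,4}; U {1,4,5}->{4,5}
Constraint 4 (W != U) on D(W)={1,4} D(U)={4,5}: no change
So after all 4 constraints: D(V) = {1,3,4}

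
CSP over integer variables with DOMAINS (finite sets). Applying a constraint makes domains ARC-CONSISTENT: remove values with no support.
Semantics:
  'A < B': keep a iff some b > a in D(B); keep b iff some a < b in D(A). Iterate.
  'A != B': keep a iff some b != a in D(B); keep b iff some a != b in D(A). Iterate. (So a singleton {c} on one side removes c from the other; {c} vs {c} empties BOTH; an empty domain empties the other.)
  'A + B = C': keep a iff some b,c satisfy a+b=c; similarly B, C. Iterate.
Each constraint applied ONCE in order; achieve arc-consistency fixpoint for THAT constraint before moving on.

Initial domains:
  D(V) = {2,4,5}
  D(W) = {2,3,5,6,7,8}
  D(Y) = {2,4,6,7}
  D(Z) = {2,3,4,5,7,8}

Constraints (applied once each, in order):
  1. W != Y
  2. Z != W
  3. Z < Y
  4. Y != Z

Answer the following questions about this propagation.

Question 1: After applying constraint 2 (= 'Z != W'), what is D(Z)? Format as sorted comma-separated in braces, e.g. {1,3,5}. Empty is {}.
Answer: {2,3,4,5,7,8}

Derivation:
Constraint 1 (W != Y) on D(W)={2,3,5,6,7,8} D(Y)={2,4,6,7}: no change
Constraint 2 (Z != W) on D(Z)={2,3,4,5,7,8} D(W)={2,3,5,6,7,8}: no change
So after constraint 2: D(Z) = {2,3,4,5,7,8}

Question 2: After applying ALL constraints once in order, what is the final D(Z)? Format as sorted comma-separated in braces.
Answer: {2,3,4,5}

Derivation:
Constraint 1 (W != Y) on D(W)={2,3,5,6,7,8} D(Y)={2,4,6,7}: no change
Constraint 2 (Z != W) on D(Z)={2,3,4,5,7,8} D(W)={2,3,5,6,7,8}: no change
Constraint 3 (Z < Y) on D(Z)={2,3,4,5,7,8} D(Y)={2,4,6,7}: Z {2,3,4,5,7,8}->{2,3,4,5}; Y {2,4,6,7}->{4,6,7}
Constraint 4 (Y != Z) on D(Y)={4,6,7} D(Z)={2,3,4,5}: no change
So after all 4 constraints: D(Z) = {2,3,4,5}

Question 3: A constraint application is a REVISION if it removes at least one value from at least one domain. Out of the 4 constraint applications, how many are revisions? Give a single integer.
Constraint 1 (W != Y) on D(W)={2,3,5,6,7,8} D(Y)={2,4,6,7}: no change => not a revision
Constraint 2 (Z != W) on D(Z)={2,3,4,5,7,8} D(W)={2,3,5,6,7,8}: no change => not a revision
Constraint 3 (Z < Y) on D(Z)={2,3,4,5,7,8} D(Y)={2,4,6,7}: Z {2,3,4,5,7,8}->{2,3,4,5}; Y {2,4,6,7}->{4,6,7} => REVISION
Constraint 4 (Y != Z) on D(Y)={4,6,7} D(Z)={2,3,4,5}: no change => not a revision
Total revisions = 1

Answer: 1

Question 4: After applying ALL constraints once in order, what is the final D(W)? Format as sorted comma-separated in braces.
Constraint 1 (W != Y) on D(W)={2,3,5,6,7,8} D(Y)={2,4,6,7}: no change
Constraint 2 (Z != W) on D(Z)={2,3,4,5,7,8} D(W)={2,3,5,6,7,8}: no change
Constraint 3 (Z < Y) on D(Z)={2,3,4,5,7,8} D(Y)={2,4,6,7}: Z {2,3,4,5,7,8}->{2,3,4,5}; Y {2,4,6,7}->{4,6,7}
Constraint 4 (Y != Z) on D(Y)={4,6,7} D(Z)={2,3,4,5}: no change
So after all 4 constraints: D(W) = {2,3,5,6,7,8}

Answer: {2,3,5,6,7,8}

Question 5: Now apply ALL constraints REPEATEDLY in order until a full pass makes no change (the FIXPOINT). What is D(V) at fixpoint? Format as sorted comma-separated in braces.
pass 0 (initial): D(V)={2,4,5}
pass 1: Y {2,4,6,7}->{4,6,7}; Z {2,3,4,5,7,8}->{2,3,4,5}
pass 2: no change
Fixpoint after 2 passes: D(V) = {2,4,5}

Answer: {2,4,5}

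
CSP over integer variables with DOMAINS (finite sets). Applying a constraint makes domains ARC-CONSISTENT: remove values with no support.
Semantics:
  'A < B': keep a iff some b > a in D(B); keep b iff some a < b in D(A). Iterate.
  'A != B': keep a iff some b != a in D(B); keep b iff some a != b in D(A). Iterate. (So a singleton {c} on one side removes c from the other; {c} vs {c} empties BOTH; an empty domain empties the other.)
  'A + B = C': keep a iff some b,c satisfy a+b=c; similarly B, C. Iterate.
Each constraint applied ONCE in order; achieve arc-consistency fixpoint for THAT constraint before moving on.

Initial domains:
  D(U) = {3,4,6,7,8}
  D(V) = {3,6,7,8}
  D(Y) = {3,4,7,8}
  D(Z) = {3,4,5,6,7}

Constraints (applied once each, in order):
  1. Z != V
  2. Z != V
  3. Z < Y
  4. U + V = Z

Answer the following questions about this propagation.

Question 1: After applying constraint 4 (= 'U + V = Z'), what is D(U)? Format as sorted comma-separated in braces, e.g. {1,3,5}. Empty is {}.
Constraint 1 (Z != V) on D(Z)={3,4,5,6,7} D(V)={3,6,7,8}: no change
Constraint 2 (Z != V) on D(Z)={3,4,5,6,7} D(V)={3,6,7,8}: no change
Constraint 3 (Z < Y) on D(Z)={3,4,5,6,7} D(Y)={3,4,7,8}: Y {3,4,7,8}->{4,7,8}
Constraint 4 (U + V = Z) on D(U)={3,4,6,7,8} D(V)={3,6,7,8} D(Z)={3,4,5,6,7}: U {3,4,6,7,8}->{3,4}; V {3,6,7,8}->{3}; Z {3,4,5,6,7}->{6,7}
So after constraint 4: D(U) = {3,4}

Answer: {3,4}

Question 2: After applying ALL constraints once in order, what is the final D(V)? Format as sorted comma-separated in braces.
Constraint 1 (Z != V) on D(Z)={3,4,5,6,7} D(V)={3,6,7,8}: no change
Constraint 2 (Z != V) on D(Z)={3,4,5,6,7} D(V)={3,6,7,8}: no change
Constraint 3 (Z < Y) on D(Z)={3,4,5,6,7} D(Y)={3,4,7,8}: Y {3,4,7,8}->{4,7,8}
Constraint 4 (U + V = Z) on D(U)={3,4,6,7,8} D(V)={3,6,7,8} D(Z)={3,4,5,6,7}: U {3,4,6,7,8}->{3,4}; V {3,6,7,8}->{3}; Z {3,4,5,6,7}->{6,7}
So after all 4 constraints: D(V) = {3}

Answer: {3}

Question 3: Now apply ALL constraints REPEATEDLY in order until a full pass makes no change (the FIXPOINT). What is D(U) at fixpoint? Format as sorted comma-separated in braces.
pass 0 (initial): D(U)={3,4,6,7,8}
pass 1: U {3,4,6,7,8}->{3,4}; V {3,6,7,8}->{3}; Y {3,4,7,8}->{4,7,8}; Z {3,4,5,6,7}->{6,7}
pass 2: Y {4,7,8}->{7,8}
pass 3: no change
Fixpoint after 3 passes: D(U) = {3,4}

Answer: {3,4}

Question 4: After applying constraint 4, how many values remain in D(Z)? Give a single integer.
Constraint 1 (Z != V) on D(Z)={3,4,5,6,7} D(V)={3,6,7,8}: no change
Constraint 2 (Z != V) on D(Z)={3,4,5,6,7} D(V)={3,6,7,8}: no change
Constraint 3 (Z < Y) on D(Z)={3,4,5,6,7} D(Y)={3,4,7,8}: Y {3,4,7,8}->{4,7,8}
Constraint 4 (U + V = Z) on D(U)={3,4,6,7,8} D(V)={3,6,7,8} D(Z)={3,4,5,6,7}: U {3,4,6,7,8}->{3,4}; V {3,6,7,8}->{3}; Z {3,4,5,6,7}->{6,7}
So after constraint 4: D(Z)={6,7}, size = 2

Answer: 2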